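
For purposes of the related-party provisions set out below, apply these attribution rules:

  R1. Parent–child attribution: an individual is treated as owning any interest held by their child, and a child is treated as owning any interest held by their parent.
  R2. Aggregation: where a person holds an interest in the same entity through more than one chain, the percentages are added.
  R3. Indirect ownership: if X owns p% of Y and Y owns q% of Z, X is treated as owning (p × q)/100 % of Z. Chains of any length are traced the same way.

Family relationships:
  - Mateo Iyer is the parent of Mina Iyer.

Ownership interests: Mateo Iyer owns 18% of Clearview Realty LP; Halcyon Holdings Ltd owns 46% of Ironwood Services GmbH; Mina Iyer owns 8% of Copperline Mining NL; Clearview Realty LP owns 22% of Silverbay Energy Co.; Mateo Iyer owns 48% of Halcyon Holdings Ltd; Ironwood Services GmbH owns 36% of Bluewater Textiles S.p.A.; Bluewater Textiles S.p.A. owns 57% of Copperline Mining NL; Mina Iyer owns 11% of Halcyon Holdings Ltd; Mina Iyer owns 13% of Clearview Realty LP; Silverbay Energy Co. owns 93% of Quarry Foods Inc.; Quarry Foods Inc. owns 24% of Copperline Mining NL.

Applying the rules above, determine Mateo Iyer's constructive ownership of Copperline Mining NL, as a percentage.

15.091352%

By parent–child attribution (R1), Mateo Iyer is treated as also owning Mina Iyer's interest in Clearview Realty LP, giving 18% + 13% = 31%.
By parent–child attribution (R1), Mateo Iyer is treated as also owning Mina Iyer's interest in Halcyon Holdings Ltd, giving 48% + 11% = 59%.
By parent–child attribution (R1), Mateo Iyer is treated as owning Mina Iyer's 8% interest in Copperline Mining NL.
Chain via Clearview Realty LP → Silverbay Energy Co. → Quarry Foods Inc. (R3): 31% × 22% × 93% × 24% = 1.522224% of Copperline Mining NL.
Chain via Halcyon Holdings Ltd → Ironwood Services GmbH → Bluewater Textiles S.p.A. (R3): 59% × 46% × 36% × 57% = 5.569128% of Copperline Mining NL.
Direct interest in Copperline Mining NL: 8%.
Aggregating (R2): 1.522224% + 5.569128% + 8% = 15.091352%.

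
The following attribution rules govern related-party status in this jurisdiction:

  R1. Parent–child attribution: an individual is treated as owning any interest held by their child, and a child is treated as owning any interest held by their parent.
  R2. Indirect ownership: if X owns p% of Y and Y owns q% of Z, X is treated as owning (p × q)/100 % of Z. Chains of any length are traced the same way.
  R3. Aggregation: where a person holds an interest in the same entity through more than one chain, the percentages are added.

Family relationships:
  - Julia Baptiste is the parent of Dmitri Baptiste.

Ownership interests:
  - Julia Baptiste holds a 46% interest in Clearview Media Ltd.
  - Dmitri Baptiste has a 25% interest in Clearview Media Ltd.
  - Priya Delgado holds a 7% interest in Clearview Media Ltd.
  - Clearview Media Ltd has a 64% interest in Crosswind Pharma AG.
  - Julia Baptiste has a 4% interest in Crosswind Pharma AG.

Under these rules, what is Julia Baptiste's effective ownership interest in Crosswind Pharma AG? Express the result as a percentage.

By parent–child attribution (R1), Julia Baptiste is treated as also owning Dmitri Baptiste's interest in Clearview Media Ltd, giving 46% + 25% = 71%.
Chain via Clearview Media Ltd (R2): 71% × 64% = 45.44% of Crosswind Pharma AG.
Direct interest in Crosswind Pharma AG: 4%.
Aggregating (R3): 45.44% + 4% = 49.44%.

49.44%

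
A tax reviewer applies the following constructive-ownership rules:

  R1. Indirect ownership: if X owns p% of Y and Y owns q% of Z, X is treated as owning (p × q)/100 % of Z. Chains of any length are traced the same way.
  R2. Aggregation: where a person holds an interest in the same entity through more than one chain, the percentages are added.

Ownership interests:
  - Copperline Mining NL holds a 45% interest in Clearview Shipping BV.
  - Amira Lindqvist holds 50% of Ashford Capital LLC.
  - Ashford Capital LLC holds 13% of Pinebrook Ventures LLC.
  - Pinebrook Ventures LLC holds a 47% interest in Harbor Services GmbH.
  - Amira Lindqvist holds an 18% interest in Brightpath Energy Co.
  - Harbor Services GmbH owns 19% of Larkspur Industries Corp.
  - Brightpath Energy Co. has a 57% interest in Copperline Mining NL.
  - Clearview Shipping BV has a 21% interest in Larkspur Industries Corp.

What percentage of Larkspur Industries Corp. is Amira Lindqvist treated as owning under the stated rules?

1.55002%

Chain via Brightpath Energy Co. → Copperline Mining NL → Clearview Shipping BV (R1): 18% × 57% × 45% × 21% = 0.96957% of Larkspur Industries Corp.
Chain via Ashford Capital LLC → Pinebrook Ventures LLC → Harbor Services GmbH (R1): 50% × 13% × 47% × 19% = 0.58045% of Larkspur Industries Corp.
Aggregating (R2): 0.96957% + 0.58045% = 1.55002%.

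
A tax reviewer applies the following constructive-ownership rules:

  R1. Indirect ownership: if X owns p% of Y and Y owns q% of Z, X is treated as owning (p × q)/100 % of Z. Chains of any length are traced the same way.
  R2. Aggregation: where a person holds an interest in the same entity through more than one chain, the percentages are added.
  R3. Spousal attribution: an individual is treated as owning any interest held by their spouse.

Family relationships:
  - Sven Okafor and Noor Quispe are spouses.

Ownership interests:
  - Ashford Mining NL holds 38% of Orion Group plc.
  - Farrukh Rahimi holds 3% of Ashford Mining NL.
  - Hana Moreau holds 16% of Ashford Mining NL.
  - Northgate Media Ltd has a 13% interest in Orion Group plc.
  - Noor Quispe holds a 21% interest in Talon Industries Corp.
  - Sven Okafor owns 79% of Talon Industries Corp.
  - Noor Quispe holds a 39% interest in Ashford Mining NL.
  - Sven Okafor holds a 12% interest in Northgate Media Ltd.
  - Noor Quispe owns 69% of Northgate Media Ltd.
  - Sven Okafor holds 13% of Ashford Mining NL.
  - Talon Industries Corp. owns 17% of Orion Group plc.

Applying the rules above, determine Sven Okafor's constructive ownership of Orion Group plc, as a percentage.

By spousal attribution (R3), Sven Okafor is treated as also owning Noor Quispe's interest in Talon Industries Corp, giving 79% + 21% = 100%.
By spousal attribution (R3), Sven Okafor is treated as also owning Noor Quispe's interest in Ashford Mining NL, giving 13% + 39% = 52%.
By spousal attribution (R3), Sven Okafor is treated as also owning Noor Quispe's interest in Northgate Media Ltd, giving 12% + 69% = 81%.
Chain via Talon Industries Corp. (R1): 100% × 17% = 17% of Orion Group plc.
Chain via Ashford Mining NL (R1): 52% × 38% = 19.76% of Orion Group plc.
Chain via Northgate Media Ltd (R1): 81% × 13% = 10.53% of Orion Group plc.
Aggregating (R2): 17% + 19.76% + 10.53% = 47.29%.

47.29%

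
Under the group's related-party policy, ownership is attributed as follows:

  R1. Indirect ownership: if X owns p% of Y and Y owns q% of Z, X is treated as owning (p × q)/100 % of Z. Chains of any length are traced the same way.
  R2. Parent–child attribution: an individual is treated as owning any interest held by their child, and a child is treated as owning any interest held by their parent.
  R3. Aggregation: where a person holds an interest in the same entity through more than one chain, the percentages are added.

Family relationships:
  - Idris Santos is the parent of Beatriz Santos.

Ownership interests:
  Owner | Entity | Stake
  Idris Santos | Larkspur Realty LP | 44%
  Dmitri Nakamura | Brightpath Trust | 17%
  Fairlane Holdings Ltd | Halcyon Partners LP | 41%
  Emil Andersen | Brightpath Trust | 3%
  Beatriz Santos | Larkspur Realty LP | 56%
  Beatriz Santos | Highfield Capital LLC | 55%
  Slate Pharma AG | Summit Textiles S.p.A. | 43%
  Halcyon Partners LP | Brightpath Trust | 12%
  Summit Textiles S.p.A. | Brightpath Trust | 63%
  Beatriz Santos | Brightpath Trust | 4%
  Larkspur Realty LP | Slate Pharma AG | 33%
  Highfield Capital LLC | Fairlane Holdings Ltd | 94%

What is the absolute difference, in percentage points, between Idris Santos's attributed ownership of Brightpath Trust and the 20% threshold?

By parent–child attribution (R2), Idris Santos is treated as also owning Beatriz Santos's interest in Larkspur Realty LP, giving 44% + 56% = 100%.
By parent–child attribution (R2), Idris Santos is treated as owning Beatriz Santos's 55% interest in Highfield Capital LLC.
By parent–child attribution (R2), Idris Santos is treated as owning Beatriz Santos's 4% interest in Brightpath Trust.
Chain via Larkspur Realty LP → Slate Pharma AG → Summit Textiles S.p.A. (R1): 100% × 33% × 43% × 63% = 8.9397% of Brightpath Trust.
Chain via Highfield Capital LLC → Fairlane Holdings Ltd → Halcyon Partners LP (R1): 55% × 94% × 41% × 12% = 2.54364% of Brightpath Trust.
Direct interest in Brightpath Trust: 4%.
Aggregating (R3): 8.9397% + 2.54364% + 4% = 15.48334%.
15.48334% falls short of the 20% threshold by 4.51666 percentage points.

4.51666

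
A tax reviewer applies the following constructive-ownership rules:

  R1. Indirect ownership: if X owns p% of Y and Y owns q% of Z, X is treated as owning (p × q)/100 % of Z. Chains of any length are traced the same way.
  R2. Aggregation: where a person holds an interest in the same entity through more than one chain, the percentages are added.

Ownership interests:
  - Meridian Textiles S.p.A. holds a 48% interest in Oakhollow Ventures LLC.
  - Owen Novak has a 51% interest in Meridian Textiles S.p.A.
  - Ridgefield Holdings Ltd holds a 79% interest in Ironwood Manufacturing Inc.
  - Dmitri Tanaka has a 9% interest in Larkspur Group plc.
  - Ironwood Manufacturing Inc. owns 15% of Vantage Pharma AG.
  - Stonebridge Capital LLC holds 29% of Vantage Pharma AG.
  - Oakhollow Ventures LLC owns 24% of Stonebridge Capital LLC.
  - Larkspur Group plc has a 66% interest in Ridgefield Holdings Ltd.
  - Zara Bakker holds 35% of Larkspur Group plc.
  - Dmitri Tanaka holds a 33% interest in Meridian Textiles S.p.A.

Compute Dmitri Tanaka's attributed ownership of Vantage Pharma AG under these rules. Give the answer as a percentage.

1.806354%

Chain via Larkspur Group plc → Ridgefield Holdings Ltd → Ironwood Manufacturing Inc. (R1): 9% × 66% × 79% × 15% = 0.70389% of Vantage Pharma AG.
Chain via Meridian Textiles S.p.A. → Oakhollow Ventures LLC → Stonebridge Capital LLC (R1): 33% × 48% × 24% × 29% = 1.102464% of Vantage Pharma AG.
Aggregating (R2): 0.70389% + 1.102464% = 1.806354%.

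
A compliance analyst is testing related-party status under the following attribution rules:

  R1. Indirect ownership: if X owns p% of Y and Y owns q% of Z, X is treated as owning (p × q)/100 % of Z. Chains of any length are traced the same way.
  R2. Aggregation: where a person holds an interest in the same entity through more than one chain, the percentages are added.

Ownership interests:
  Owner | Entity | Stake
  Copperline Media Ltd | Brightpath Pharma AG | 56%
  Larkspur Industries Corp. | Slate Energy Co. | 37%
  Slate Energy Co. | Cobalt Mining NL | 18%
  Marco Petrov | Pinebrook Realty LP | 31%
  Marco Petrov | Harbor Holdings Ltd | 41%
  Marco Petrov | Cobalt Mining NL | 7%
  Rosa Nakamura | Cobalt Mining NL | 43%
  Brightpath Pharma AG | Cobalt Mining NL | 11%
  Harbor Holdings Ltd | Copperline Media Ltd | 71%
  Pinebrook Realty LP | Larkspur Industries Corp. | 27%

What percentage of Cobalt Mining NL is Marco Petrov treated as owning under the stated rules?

Chain via Pinebrook Realty LP → Larkspur Industries Corp. → Slate Energy Co. (R1): 31% × 27% × 37% × 18% = 0.557442% of Cobalt Mining NL.
Chain via Harbor Holdings Ltd → Copperline Media Ltd → Brightpath Pharma AG (R1): 41% × 71% × 56% × 11% = 1.793176% of Cobalt Mining NL.
Direct interest in Cobalt Mining NL: 7%.
Aggregating (R2): 0.557442% + 1.793176% + 7% = 9.350618%.

9.350618%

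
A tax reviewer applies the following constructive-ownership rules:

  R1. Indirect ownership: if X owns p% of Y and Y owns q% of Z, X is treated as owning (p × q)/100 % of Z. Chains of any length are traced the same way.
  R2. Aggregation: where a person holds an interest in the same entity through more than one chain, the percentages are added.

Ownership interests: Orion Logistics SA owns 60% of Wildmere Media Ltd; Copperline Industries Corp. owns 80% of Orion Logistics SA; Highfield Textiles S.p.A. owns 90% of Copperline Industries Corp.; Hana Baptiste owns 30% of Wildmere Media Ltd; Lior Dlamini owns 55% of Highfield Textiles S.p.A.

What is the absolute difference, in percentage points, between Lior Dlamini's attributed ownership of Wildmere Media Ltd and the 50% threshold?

Chain via Highfield Textiles S.p.A. → Copperline Industries Corp. → Orion Logistics SA (R1): 55% × 90% × 80% × 60% = 23.76% of Wildmere Media Ltd.
23.76% falls short of the 50% threshold by 26.24 percentage points.

26.24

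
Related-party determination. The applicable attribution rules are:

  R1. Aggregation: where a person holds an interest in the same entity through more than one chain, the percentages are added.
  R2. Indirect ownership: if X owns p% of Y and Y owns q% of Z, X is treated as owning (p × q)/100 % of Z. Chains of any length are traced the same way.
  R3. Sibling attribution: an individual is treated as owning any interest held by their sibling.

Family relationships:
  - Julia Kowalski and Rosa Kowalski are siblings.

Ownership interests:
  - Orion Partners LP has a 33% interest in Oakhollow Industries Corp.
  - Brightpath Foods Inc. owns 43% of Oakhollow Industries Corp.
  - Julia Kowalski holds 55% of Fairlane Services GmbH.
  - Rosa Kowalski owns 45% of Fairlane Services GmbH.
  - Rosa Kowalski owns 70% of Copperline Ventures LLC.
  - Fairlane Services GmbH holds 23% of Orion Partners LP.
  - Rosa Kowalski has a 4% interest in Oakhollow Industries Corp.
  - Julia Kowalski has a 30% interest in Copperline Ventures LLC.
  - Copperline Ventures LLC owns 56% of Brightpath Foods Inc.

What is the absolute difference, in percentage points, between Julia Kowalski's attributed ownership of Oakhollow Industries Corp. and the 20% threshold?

15.67

By sibling attribution (R3), Julia Kowalski is treated as also owning Rosa Kowalski's interest in Copperline Ventures LLC, giving 30% + 70% = 100%.
By sibling attribution (R3), Julia Kowalski is treated as also owning Rosa Kowalski's interest in Fairlane Services GmbH, giving 55% + 45% = 100%.
By sibling attribution (R3), Julia Kowalski is treated as owning Rosa Kowalski's 4% interest in Oakhollow Industries Corp.
Chain via Copperline Ventures LLC → Brightpath Foods Inc. (R2): 100% × 56% × 43% = 24.08% of Oakhollow Industries Corp.
Chain via Fairlane Services GmbH → Orion Partners LP (R2): 100% × 23% × 33% = 7.59% of Oakhollow Industries Corp.
Direct interest in Oakhollow Industries Corp: 4%.
Aggregating (R1): 24.08% + 7.59% + 4% = 35.67%.
35.67% exceeds the 20% threshold by 15.67 percentage points.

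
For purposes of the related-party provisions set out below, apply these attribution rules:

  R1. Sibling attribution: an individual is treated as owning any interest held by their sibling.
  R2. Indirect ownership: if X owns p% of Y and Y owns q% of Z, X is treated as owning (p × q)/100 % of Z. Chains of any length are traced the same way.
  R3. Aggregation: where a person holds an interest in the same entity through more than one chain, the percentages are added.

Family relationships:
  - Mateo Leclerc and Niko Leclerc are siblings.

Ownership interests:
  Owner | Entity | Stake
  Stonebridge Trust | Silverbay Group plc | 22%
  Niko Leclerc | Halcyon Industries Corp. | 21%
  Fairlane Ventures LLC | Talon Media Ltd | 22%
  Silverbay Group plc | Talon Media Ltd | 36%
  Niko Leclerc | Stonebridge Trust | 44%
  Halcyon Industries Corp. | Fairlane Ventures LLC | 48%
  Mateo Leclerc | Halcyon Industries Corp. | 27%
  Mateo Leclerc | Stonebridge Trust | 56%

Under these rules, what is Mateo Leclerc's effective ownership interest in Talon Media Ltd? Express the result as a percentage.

12.9888%

By sibling attribution (R1), Mateo Leclerc is treated as also owning Niko Leclerc's interest in Halcyon Industries Corp, giving 27% + 21% = 48%.
By sibling attribution (R1), Mateo Leclerc is treated as also owning Niko Leclerc's interest in Stonebridge Trust, giving 56% + 44% = 100%.
Chain via Halcyon Industries Corp. → Fairlane Ventures LLC (R2): 48% × 48% × 22% = 5.0688% of Talon Media Ltd.
Chain via Stonebridge Trust → Silverbay Group plc (R2): 100% × 22% × 36% = 7.92% of Talon Media Ltd.
Aggregating (R3): 5.0688% + 7.92% = 12.9888%.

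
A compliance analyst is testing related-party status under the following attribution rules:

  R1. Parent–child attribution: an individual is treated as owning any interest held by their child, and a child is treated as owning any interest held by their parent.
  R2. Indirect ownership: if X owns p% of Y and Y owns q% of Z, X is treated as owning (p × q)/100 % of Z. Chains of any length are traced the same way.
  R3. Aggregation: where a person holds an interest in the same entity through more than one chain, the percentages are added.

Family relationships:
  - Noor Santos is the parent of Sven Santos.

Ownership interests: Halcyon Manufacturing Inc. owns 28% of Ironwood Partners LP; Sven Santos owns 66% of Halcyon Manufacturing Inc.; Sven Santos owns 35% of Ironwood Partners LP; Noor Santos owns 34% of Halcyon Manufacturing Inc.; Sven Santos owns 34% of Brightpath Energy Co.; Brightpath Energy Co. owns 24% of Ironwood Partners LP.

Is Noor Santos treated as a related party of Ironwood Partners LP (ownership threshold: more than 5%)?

By parent–child attribution (R1), Noor Santos is treated as also owning Sven Santos's interest in Halcyon Manufacturing Inc, giving 34% + 66% = 100%.
By parent–child attribution (R1), Noor Santos is treated as owning Sven Santos's 34% interest in Brightpath Energy Co.
By parent–child attribution (R1), Noor Santos is treated as owning Sven Santos's 35% interest in Ironwood Partners LP.
Chain via Halcyon Manufacturing Inc. (R2): 100% × 28% = 28% of Ironwood Partners LP.
Chain via Brightpath Energy Co. (R2): 34% × 24% = 8.16% of Ironwood Partners LP.
Direct interest in Ironwood Partners LP: 35%.
Aggregating (R3): 28% + 8.16% + 35% = 71.16%.
71.16% exceeds the 5% threshold, so Noor is a related party to Ironwood Partners LP.

Yes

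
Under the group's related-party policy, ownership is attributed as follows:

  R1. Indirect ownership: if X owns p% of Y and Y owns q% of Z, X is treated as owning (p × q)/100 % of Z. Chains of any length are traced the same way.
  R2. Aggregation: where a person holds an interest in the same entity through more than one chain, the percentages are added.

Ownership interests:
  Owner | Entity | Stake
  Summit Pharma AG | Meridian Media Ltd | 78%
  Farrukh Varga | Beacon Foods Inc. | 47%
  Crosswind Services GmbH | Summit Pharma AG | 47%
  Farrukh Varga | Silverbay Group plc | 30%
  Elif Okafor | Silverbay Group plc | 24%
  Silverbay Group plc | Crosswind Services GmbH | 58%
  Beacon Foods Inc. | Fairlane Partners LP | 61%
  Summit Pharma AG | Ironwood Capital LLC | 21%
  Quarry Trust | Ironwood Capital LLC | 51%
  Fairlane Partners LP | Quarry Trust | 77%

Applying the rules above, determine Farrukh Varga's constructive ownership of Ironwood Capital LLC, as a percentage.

12.976089%

Chain via Beacon Foods Inc. → Fairlane Partners LP → Quarry Trust (R1): 47% × 61% × 77% × 51% = 11.258709% of Ironwood Capital LLC.
Chain via Silverbay Group plc → Crosswind Services GmbH → Summit Pharma AG (R1): 30% × 58% × 47% × 21% = 1.71738% of Ironwood Capital LLC.
Aggregating (R2): 11.258709% + 1.71738% = 12.976089%.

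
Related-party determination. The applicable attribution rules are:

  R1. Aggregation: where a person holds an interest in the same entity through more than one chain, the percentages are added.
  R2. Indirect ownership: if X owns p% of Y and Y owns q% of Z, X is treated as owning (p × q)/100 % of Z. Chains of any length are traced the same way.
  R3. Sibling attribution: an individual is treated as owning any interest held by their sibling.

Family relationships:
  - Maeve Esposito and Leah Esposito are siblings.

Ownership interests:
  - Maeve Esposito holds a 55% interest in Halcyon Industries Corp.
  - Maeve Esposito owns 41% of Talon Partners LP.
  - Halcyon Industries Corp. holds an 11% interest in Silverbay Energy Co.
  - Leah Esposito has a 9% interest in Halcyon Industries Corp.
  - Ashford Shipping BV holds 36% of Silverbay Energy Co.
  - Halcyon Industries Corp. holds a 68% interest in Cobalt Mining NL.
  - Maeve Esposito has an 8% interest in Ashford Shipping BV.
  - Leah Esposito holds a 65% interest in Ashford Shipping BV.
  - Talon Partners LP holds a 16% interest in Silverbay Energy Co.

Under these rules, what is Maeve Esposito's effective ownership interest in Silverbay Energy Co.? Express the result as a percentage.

39.88%

By sibling attribution (R3), Maeve Esposito is treated as also owning Leah Esposito's interest in Ashford Shipping BV, giving 8% + 65% = 73%.
By sibling attribution (R3), Maeve Esposito is treated as also owning Leah Esposito's interest in Halcyon Industries Corp, giving 55% + 9% = 64%.
Chain via Ashford Shipping BV (R2): 73% × 36% = 26.28% of Silverbay Energy Co.
Chain via Halcyon Industries Corp. (R2): 64% × 11% = 7.04% of Silverbay Energy Co.
Chain via Talon Partners LP (R2): 41% × 16% = 6.56% of Silverbay Energy Co.
Aggregating (R1): 26.28% + 7.04% + 6.56% = 39.88%.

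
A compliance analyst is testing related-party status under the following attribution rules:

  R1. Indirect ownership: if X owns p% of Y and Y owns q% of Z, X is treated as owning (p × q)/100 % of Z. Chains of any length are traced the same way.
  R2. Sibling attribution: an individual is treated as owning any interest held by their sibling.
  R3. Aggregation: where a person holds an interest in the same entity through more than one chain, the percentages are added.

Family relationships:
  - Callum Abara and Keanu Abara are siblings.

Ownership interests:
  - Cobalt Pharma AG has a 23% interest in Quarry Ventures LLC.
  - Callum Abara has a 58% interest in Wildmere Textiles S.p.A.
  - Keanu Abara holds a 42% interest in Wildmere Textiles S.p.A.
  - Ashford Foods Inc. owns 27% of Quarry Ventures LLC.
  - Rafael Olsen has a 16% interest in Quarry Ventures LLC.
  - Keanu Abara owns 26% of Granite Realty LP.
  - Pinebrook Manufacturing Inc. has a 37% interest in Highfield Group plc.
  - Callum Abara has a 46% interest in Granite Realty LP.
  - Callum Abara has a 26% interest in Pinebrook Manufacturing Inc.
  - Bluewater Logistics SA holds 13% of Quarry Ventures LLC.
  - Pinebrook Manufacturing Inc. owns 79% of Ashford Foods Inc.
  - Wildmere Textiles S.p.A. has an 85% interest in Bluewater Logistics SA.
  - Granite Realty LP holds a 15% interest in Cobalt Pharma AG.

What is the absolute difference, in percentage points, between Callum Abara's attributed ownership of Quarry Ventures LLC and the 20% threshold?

By sibling attribution (R2), Callum Abara is treated as also owning Keanu Abara's interest in Wildmere Textiles S.p.A, giving 58% + 42% = 100%.
By sibling attribution (R2), Callum Abara is treated as also owning Keanu Abara's interest in Granite Realty LP, giving 46% + 26% = 72%.
Chain via Wildmere Textiles S.p.A. → Bluewater Logistics SA (R1): 100% × 85% × 13% = 11.05% of Quarry Ventures LLC.
Chain via Pinebrook Manufacturing Inc. → Ashford Foods Inc. (R1): 26% × 79% × 27% = 5.5458% of Quarry Ventures LLC.
Chain via Granite Realty LP → Cobalt Pharma AG (R1): 72% × 15% × 23% = 2.484% of Quarry Ventures LLC.
Aggregating (R3): 11.05% + 5.5458% + 2.484% = 19.0798%.
19.0798% falls short of the 20% threshold by 0.9202 percentage points.

0.9202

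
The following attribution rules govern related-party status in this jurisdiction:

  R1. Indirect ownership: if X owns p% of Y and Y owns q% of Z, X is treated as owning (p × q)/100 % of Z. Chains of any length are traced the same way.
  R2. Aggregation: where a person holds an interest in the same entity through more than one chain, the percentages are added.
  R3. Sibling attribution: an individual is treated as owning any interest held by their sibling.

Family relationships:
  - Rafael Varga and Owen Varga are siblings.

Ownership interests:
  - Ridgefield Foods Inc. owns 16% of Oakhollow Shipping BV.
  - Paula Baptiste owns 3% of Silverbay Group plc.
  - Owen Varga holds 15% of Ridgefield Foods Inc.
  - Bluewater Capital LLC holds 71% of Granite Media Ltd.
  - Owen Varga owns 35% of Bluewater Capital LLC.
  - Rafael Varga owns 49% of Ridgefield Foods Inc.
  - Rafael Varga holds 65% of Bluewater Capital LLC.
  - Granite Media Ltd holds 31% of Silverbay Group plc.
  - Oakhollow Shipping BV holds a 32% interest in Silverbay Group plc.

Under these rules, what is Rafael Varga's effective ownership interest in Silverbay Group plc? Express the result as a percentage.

By sibling attribution (R3), Rafael Varga is treated as also owning Owen Varga's interest in Bluewater Capital LLC, giving 65% + 35% = 100%.
By sibling attribution (R3), Rafael Varga is treated as also owning Owen Varga's interest in Ridgefield Foods Inc, giving 49% + 15% = 64%.
Chain via Bluewater Capital LLC → Granite Media Ltd (R1): 100% × 71% × 31% = 22.01% of Silverbay Group plc.
Chain via Ridgefield Foods Inc. → Oakhollow Shipping BV (R1): 64% × 16% × 32% = 3.2768% of Silverbay Group plc.
Aggregating (R2): 22.01% + 3.2768% = 25.2868%.

25.2868%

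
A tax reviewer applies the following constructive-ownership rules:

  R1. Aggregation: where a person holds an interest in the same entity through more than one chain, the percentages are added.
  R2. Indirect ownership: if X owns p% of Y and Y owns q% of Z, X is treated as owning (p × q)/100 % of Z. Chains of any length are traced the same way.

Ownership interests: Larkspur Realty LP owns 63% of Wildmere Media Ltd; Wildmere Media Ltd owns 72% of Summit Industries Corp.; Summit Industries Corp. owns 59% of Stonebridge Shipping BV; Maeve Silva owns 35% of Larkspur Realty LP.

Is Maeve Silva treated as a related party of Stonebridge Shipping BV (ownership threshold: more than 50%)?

Chain via Larkspur Realty LP → Wildmere Media Ltd → Summit Industries Corp. (R2): 35% × 63% × 72% × 59% = 9.36684% of Stonebridge Shipping BV.
9.36684% does not exceed the 50% threshold, so Maeve is not a related party to Stonebridge Shipping BV.

No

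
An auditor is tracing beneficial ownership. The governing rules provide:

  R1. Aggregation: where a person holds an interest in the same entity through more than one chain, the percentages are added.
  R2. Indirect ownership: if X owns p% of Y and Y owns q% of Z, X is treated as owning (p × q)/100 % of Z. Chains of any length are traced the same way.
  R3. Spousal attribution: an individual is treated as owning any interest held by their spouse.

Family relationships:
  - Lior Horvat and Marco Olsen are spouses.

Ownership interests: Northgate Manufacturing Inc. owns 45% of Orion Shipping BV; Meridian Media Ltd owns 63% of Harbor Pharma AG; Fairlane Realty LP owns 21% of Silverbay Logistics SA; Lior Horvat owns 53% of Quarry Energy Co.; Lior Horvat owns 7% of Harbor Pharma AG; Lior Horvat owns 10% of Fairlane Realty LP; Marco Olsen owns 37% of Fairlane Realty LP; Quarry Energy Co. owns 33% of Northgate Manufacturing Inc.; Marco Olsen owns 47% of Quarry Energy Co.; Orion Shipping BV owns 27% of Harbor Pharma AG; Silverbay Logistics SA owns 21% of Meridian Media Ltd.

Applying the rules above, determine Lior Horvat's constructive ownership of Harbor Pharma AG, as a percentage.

12.315301%

By spousal attribution (R3), Lior Horvat is treated as also owning Marco Olsen's interest in Fairlane Realty LP, giving 10% + 37% = 47%.
By spousal attribution (R3), Lior Horvat is treated as also owning Marco Olsen's interest in Quarry Energy Co, giving 53% + 47% = 100%.
Chain via Fairlane Realty LP → Silverbay Logistics SA → Meridian Media Ltd (R2): 47% × 21% × 21% × 63% = 1.305801% of Harbor Pharma AG.
Chain via Quarry Energy Co. → Northgate Manufacturing Inc. → Orion Shipping BV (R2): 100% × 33% × 45% × 27% = 4.0095% of Harbor Pharma AG.
Direct interest in Harbor Pharma AG: 7%.
Aggregating (R1): 1.305801% + 4.0095% + 7% = 12.315301%.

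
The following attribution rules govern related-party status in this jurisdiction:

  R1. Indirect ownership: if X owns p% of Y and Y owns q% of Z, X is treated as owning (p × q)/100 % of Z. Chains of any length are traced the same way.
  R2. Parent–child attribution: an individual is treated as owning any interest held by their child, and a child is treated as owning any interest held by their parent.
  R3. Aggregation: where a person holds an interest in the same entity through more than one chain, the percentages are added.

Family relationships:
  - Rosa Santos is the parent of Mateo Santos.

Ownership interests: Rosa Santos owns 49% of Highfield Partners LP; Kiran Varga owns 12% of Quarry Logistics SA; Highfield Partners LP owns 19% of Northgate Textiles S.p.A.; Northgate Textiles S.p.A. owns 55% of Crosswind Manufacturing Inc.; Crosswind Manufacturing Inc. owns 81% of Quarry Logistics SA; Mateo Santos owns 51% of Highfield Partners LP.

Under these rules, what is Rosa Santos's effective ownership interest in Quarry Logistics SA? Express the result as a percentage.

8.4645%

By parent–child attribution (R2), Rosa Santos is treated as also owning Mateo Santos's interest in Highfield Partners LP, giving 49% + 51% = 100%.
Chain via Highfield Partners LP → Northgate Textiles S.p.A. → Crosswind Manufacturing Inc. (R1): 100% × 19% × 55% × 81% = 8.4645% of Quarry Logistics SA.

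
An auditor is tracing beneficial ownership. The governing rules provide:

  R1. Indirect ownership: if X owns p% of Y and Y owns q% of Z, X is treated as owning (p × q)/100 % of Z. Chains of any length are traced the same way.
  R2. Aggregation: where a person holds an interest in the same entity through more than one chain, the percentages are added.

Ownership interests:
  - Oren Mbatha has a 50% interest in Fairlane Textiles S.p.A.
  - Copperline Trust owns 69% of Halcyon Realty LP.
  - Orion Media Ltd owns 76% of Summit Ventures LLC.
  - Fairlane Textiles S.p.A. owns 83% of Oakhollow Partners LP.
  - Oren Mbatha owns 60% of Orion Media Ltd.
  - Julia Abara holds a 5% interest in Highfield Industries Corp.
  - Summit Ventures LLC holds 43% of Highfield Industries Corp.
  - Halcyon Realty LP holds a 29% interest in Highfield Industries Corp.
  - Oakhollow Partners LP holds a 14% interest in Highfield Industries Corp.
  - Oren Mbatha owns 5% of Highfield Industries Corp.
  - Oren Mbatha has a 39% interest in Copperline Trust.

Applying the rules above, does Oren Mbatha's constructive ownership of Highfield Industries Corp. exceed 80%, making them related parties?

Chain via Fairlane Textiles S.p.A. → Oakhollow Partners LP (R1): 50% × 83% × 14% = 5.81% of Highfield Industries Corp.
Chain via Orion Media Ltd → Summit Ventures LLC (R1): 60% × 76% × 43% = 19.608% of Highfield Industries Corp.
Chain via Copperline Trust → Halcyon Realty LP (R1): 39% × 69% × 29% = 7.8039% of Highfield Industries Corp.
Direct interest in Highfield Industries Corp: 5%.
Aggregating (R2): 5.81% + 19.608% + 7.8039% + 5% = 38.2219%.
38.2219% does not exceed the 80% threshold, so Oren is not a related party to Highfield Industries Corp.

No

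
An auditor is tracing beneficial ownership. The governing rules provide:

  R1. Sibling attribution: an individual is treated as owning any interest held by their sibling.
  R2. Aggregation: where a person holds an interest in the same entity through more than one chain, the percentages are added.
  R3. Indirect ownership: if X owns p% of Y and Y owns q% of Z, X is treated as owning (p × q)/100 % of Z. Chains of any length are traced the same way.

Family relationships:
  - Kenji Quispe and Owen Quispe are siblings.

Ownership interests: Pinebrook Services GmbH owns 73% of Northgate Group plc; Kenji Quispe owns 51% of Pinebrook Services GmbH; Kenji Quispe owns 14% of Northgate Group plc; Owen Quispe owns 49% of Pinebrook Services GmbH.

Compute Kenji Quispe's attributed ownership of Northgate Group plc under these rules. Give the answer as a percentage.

87%

By sibling attribution (R1), Kenji Quispe is treated as also owning Owen Quispe's interest in Pinebrook Services GmbH, giving 51% + 49% = 100%.
Chain via Pinebrook Services GmbH (R3): 100% × 73% = 73% of Northgate Group plc.
Direct interest in Northgate Group plc: 14%.
Aggregating (R2): 73% + 14% = 87%.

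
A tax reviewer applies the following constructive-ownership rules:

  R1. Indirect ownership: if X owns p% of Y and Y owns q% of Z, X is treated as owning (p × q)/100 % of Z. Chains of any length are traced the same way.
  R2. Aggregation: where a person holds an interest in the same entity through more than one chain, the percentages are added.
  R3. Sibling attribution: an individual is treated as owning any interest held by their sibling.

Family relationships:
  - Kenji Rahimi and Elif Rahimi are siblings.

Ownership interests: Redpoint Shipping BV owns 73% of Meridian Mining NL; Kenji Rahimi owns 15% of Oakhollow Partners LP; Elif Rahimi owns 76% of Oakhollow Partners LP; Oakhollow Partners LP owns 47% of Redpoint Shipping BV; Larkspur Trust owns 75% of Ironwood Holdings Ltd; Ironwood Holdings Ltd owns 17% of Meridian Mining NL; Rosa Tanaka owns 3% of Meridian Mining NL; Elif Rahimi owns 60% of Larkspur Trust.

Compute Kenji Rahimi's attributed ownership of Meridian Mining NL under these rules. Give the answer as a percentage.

By sibling attribution (R3), Kenji Rahimi is treated as also owning Elif Rahimi's interest in Oakhollow Partners LP, giving 15% + 76% = 91%.
By sibling attribution (R3), Kenji Rahimi is treated as owning Elif Rahimi's 60% interest in Larkspur Trust.
Chain via Oakhollow Partners LP → Redpoint Shipping BV (R1): 91% × 47% × 73% = 31.2221% of Meridian Mining NL.
Chain via Larkspur Trust → Ironwood Holdings Ltd (R1): 60% × 75% × 17% = 7.65% of Meridian Mining NL.
Aggregating (R2): 31.2221% + 7.65% = 38.8721%.

38.8721%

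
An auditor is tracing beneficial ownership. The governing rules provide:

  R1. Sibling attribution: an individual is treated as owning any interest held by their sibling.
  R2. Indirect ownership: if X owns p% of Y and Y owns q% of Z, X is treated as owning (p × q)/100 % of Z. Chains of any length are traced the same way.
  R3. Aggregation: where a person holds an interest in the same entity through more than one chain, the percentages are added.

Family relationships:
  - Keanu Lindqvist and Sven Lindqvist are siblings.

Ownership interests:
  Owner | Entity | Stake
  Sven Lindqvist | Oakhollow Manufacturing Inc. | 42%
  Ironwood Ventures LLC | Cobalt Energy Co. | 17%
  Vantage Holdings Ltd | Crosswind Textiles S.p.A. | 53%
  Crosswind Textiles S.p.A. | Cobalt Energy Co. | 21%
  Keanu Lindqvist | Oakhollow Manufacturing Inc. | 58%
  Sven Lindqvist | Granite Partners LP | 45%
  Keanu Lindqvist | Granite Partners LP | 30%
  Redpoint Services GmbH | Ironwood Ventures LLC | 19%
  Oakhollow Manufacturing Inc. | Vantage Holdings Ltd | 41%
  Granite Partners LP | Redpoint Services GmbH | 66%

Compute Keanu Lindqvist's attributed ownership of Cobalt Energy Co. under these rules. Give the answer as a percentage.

By sibling attribution (R1), Keanu Lindqvist is treated as also owning Sven Lindqvist's interest in Oakhollow Manufacturing Inc, giving 58% + 42% = 100%.
By sibling attribution (R1), Keanu Lindqvist is treated as also owning Sven Lindqvist's interest in Granite Partners LP, giving 30% + 45% = 75%.
Chain via Oakhollow Manufacturing Inc. → Vantage Holdings Ltd → Crosswind Textiles S.p.A. (R2): 100% × 41% × 53% × 21% = 4.5633% of Cobalt Energy Co.
Chain via Granite Partners LP → Redpoint Services GmbH → Ironwood Ventures LLC (R2): 75% × 66% × 19% × 17% = 1.59885% of Cobalt Energy Co.
Aggregating (R3): 4.5633% + 1.59885% = 6.16215%.

6.16215%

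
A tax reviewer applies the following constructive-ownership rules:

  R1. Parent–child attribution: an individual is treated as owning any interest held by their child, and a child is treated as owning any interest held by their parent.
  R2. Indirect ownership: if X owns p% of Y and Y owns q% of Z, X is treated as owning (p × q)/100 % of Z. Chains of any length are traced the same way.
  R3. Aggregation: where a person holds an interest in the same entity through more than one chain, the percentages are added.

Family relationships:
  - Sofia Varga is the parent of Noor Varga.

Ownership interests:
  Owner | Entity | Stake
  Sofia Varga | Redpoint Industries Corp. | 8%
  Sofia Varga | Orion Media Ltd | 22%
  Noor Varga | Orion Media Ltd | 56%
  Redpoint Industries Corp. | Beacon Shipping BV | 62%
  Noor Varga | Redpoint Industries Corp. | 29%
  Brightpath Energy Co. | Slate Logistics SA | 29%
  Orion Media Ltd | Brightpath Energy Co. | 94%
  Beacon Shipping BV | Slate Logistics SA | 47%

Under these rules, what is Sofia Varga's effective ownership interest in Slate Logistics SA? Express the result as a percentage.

By parent–child attribution (R1), Sofia Varga is treated as also owning Noor Varga's interest in Orion Media Ltd, giving 22% + 56% = 78%.
By parent–child attribution (R1), Sofia Varga is treated as also owning Noor Varga's interest in Redpoint Industries Corp, giving 8% + 29% = 37%.
Chain via Orion Media Ltd → Brightpath Energy Co. (R2): 78% × 94% × 29% = 21.2628% of Slate Logistics SA.
Chain via Redpoint Industries Corp. → Beacon Shipping BV (R2): 37% × 62% × 47% = 10.7818% of Slate Logistics SA.
Aggregating (R3): 21.2628% + 10.7818% = 32.0446%.

32.0446%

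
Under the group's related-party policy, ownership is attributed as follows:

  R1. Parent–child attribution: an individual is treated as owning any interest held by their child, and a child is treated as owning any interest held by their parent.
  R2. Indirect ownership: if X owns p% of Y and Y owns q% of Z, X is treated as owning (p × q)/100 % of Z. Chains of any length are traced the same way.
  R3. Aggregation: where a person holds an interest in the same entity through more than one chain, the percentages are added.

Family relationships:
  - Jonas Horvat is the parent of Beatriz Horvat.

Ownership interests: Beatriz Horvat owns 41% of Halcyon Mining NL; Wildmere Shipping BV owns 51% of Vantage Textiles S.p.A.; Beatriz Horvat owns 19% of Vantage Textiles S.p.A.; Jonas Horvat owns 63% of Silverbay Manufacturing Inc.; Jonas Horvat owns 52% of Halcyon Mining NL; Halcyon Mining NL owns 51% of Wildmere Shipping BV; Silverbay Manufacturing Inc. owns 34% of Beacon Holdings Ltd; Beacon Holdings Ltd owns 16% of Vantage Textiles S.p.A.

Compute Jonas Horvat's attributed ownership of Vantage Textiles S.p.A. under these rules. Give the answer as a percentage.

By parent–child attribution (R1), Jonas Horvat is treated as also owning Beatriz Horvat's interest in Halcyon Mining NL, giving 52% + 41% = 93%.
By parent–child attribution (R1), Jonas Horvat is treated as owning Beatriz Horvat's 19% interest in Vantage Textiles S.p.A.
Chain via Halcyon Mining NL → Wildmere Shipping BV (R2): 93% × 51% × 51% = 24.1893% of Vantage Textiles S.p.A.
Chain via Silverbay Manufacturing Inc. → Beacon Holdings Ltd (R2): 63% × 34% × 16% = 3.4272% of Vantage Textiles S.p.A.
Direct interest in Vantage Textiles S.p.A: 19%.
Aggregating (R3): 24.1893% + 3.4272% + 19% = 46.6165%.

46.6165%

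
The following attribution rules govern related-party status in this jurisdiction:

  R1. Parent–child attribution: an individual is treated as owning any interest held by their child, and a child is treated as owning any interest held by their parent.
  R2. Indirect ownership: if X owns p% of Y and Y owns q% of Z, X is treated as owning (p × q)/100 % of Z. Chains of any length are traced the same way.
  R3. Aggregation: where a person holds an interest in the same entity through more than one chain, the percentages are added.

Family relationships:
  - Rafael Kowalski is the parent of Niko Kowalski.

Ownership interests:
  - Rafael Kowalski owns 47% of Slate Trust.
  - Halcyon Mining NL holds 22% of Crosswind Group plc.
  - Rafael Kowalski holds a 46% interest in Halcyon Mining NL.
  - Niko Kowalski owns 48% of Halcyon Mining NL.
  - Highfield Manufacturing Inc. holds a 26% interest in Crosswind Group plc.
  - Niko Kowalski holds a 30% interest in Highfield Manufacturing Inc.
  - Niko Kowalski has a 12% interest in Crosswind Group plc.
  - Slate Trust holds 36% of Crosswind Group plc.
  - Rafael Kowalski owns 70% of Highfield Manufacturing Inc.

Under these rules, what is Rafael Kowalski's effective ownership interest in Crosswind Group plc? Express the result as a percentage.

75.6%

By parent–child attribution (R1), Rafael Kowalski is treated as also owning Niko Kowalski's interest in Highfield Manufacturing Inc, giving 70% + 30% = 100%.
By parent–child attribution (R1), Rafael Kowalski is treated as also owning Niko Kowalski's interest in Halcyon Mining NL, giving 46% + 48% = 94%.
By parent–child attribution (R1), Rafael Kowalski is treated as owning Niko Kowalski's 12% interest in Crosswind Group plc.
Chain via Highfield Manufacturing Inc. (R2): 100% × 26% = 26% of Crosswind Group plc.
Chain via Slate Trust (R2): 47% × 36% = 16.92% of Crosswind Group plc.
Chain via Halcyon Mining NL (R2): 94% × 22% = 20.68% of Crosswind Group plc.
Direct interest in Crosswind Group plc: 12%.
Aggregating (R3): 26% + 16.92% + 20.68% + 12% = 75.6%.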